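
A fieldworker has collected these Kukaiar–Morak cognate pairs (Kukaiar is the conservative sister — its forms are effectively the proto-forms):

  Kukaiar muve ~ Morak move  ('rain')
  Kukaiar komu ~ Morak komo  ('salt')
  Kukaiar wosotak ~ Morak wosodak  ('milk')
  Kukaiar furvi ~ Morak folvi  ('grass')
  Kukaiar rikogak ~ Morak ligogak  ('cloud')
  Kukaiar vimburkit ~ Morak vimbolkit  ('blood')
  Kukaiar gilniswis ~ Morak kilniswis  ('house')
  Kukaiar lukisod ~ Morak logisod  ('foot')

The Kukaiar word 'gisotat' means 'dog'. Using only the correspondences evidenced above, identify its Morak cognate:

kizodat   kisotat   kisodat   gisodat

kisodat

gilniswis ~ kilniswis — Kukaiar g corresponds to Morak k word-initially before a front vowel.
wosotak ~ wosodak — Kukaiar t corresponds to Morak d between vowels (before a back vowel).
Applying these to Kukaiar 'gisotat':
  gisotat → kisotat   (g→k word-initially before a front vowel)
  kisotat → kisodat   (t→d between vowels (before a back vowel))
So the Morak cognate is 'kisodat'.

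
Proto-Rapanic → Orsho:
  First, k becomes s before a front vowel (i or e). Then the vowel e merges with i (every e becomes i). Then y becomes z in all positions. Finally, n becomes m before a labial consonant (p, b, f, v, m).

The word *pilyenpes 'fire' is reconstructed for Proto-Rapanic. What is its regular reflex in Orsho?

Orsho: start from *pilyenpes.
  rule 1: no change — pilyenpes
  rule 2 (vowel merger): pilyenpes → pilyinpis
  rule 3 (unconditioned shift): pilyinpis → pilzinpis
  rule 4 (nasal place assimilation): pilzinpis → pilzimpis
  ⇒ Orsho pilzimpis

pilzimpis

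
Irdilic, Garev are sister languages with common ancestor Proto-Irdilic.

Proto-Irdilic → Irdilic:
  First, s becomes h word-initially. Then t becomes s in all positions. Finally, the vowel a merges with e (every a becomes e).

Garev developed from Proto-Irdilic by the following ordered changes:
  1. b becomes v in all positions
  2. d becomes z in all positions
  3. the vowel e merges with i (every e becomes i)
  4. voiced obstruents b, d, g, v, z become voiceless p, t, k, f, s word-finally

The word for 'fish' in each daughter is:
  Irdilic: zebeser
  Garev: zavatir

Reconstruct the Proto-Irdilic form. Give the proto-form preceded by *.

*zabater

Position 6: Irdilic has e, Garev has i. Taking the neighbouring segments as reconstructed: Irdilic e could go back to *a or *e; Garev i could go back to *e or *i — the one source consistent with every daughter is *e.
Position 4: Irdilic has e, Garev has a. Garev preserves a here (none of its changes turn any other segment into a), so the proto-segment is *a.
Continuing position by position gives *zabater; check it forward:
Irdilic: *zabater > zabaser > zebeser  (by unconditioned shift, vowel merger)
Garev: *zabater
  zabater → zavater   [unconditioned shift]
  zavater (rule 2 does not apply)
  zavater → zavatir   [vowel merger]
  zavatir (rule 4 does not apply)
  giving Garev zavatir.
*zabater is the unique common source.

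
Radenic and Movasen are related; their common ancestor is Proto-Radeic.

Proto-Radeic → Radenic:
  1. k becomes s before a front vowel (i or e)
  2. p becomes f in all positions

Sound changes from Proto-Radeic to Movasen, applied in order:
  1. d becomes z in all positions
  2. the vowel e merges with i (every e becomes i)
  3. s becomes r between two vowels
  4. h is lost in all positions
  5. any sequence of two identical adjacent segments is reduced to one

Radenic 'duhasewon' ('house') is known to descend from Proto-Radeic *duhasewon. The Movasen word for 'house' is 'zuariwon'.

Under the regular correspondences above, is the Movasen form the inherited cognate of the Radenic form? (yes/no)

yes

Derive the expected Movasen reflex of *duhasewon:
Movasen: start from *duhasewon.
  rule 1 (unconditioned shift): duhasewon → zuhasewon
  rule 2 (vowel merger): zuhasewon → zuhasiwon
  rule 3 (rhotacism): zuhasiwon → zuhariwon
  rule 4 (h-loss): zuhariwon → zuariwon
  rule 5: no change — zuariwon
  ⇒ Movasen zuariwon
Movasen 'zuariwon' matches the regular reflex exactly, so the pair is cognate.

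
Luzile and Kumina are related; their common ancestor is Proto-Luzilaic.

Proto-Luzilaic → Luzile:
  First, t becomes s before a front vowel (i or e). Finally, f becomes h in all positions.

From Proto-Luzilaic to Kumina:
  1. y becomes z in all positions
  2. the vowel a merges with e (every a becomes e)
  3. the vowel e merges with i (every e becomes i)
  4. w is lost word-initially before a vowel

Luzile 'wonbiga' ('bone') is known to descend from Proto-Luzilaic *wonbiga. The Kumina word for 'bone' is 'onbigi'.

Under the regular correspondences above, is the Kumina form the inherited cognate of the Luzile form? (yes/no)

Derive the expected Kumina reflex of *wonbiga:
Kumina: *wonbiga > wonbige > wonbigi > onbigi  (by vowel merger, vowel merger, glide loss)
Kumina 'onbigi' matches the regular reflex exactly, so the pair is cognate.

yes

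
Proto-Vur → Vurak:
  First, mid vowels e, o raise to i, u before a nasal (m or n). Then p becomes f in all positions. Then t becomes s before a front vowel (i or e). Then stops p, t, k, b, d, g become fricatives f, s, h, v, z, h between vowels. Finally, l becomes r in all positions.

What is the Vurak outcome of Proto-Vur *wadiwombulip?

waziwumburif

Vurak: start from *wadiwombulip.
  rule 1 (pre-nasal raising): wadiwombulip → wadiwumbulip
  rule 2 (unconditioned shift): wadiwumbulip → wadiwumbulif
  rule 3: no change — wadiwumbulif
  rule 4 (intervocalic lenition): wadiwumbulif → waziwumbulif
  rule 5 (unconditioned shift): waziwumbulif → waziwumburif
  ⇒ Vurak waziwumburif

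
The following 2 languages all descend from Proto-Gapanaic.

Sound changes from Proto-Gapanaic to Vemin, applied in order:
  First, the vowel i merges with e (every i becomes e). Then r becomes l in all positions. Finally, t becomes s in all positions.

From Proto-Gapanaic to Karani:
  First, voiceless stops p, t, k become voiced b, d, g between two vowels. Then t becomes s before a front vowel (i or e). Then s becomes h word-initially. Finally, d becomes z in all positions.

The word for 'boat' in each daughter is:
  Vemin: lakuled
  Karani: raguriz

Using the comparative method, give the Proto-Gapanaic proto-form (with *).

Position 7: Vemin has d, Karani has z. Vemin preserves d here (none of its changes turn any other segment into d), so the proto-segment is *d.
Position 5: Vemin has l, Karani has r. Karani preserves r here (none of its changes turn any other segment into r), so the proto-segment is *r.
Position 1: Vemin has l, Karani has r. Karani preserves r here (none of its changes turn any other segment into r), so the proto-segment is *r.
Verify the candidate proto-form against each daughter:
Vemin: start from *rakurid.
  rule 1 (vowel merger): rakurid → rakured
  rule 2 (unconditioned shift): rakured → lakuled
  rule 3: no change — lakuled
  ⇒ Vemin lakuled
Karani: start from *rakurid.
  rule 1 (intervocalic voicing): rakurid → ragurid
  rule 2: no change — ragurid
  rule 3: no change — ragurid
  rule 4 (unconditioned shift): ragurid → raguriz
  ⇒ Karani raguriz
Only *rakurid yields all of Vemin lakuled, Karani raguriz.

*rakurid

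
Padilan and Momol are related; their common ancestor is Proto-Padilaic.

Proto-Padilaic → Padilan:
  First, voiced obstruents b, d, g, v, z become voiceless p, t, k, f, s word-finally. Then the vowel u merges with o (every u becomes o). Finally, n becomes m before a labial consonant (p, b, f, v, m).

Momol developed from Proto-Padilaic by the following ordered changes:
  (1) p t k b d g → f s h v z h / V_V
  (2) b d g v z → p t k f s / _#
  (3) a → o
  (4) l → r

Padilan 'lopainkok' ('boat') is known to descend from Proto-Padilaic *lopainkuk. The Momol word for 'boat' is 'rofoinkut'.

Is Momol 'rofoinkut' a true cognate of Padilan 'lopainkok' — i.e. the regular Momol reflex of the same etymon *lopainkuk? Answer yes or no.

no

Derive the expected Momol reflex of *lopainkuk:
Momol: *lopainkuk
  lopainkuk → lofainkuk   [intervocalic lenition]
  lofainkuk (rule 2 does not apply)
  lofainkuk → lofoinkuk   [vowel merger]
  lofoinkuk → rofoinkuk   [unconditioned shift]
  giving Momol rofoinkuk.
The regular Momol reflex would be 'rofoinkuk', but the attested form is 'rofoinkut'. The correspondence is irregular, so they are not cognates (the Momol form has a different source).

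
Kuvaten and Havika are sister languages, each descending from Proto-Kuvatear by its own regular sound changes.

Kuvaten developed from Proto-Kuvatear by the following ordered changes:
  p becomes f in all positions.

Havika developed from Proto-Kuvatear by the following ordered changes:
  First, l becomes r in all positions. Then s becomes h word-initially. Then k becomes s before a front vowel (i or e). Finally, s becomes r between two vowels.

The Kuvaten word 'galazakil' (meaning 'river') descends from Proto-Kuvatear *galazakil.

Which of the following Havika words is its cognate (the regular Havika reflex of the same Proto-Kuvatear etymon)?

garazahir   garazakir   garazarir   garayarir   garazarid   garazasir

garazarir

Havika: *galazakil > garazakir > garazasir > garazarir  (by unconditioned shift, palatalisation, rhotacism)
Only 'garazarir' matches the regular Havika development of *galazakil.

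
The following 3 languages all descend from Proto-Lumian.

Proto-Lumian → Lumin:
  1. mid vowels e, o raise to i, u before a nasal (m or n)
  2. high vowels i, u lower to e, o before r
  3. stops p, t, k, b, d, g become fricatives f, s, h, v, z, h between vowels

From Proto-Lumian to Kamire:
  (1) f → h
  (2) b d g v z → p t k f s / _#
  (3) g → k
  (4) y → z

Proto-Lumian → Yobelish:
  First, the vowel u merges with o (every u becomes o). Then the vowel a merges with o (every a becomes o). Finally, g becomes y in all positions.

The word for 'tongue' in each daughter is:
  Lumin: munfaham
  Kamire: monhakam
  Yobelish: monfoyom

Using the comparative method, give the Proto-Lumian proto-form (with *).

Position 2: Lumin has u, Kamire has o, Yobelish has o. Kamire preserves o here (none of its changes turn any other segment into o), so the proto-segment is *o.
Position 4: Lumin has f, Kamire has h, Yobelish has f. Yobelish preserves f here (none of its changes turn any other segment into f), so the proto-segment is *f.
Verify the candidate proto-form against each daughter:
Lumin: start from *monfagam.
  rule 1 (pre-nasal raising): monfagam → munfagam
  rule 2: no change — munfagam
  rule 3 (intervocalic lenition): munfagam → munfaham
  ⇒ Lumin munfaham
Kamire: *monfagam
  monfagam → monhagam   [unconditioned shift]
  monhagam (rule 2 does not apply)
  monhagam → monhakam   [unconditioned shift]
  monhakam (rule 4 does not apply)
  giving Kamire monhakam.
Yobelish: start from *monfagam.
  rule 1: no change — monfagam
  rule 2 (vowel merger): monfagam → monfogom
  rule 3 (unconditioned shift): monfogom → monfoyom
  ⇒ Yobelish monfoyom
No other proto-form is consistent with every reflex, so the reconstruction is *monfagam.

*monfagam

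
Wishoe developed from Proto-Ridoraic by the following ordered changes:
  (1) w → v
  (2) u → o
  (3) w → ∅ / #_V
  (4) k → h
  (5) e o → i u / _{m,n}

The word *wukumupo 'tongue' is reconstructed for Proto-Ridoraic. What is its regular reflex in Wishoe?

vohumopo

Wishoe: *wukumupo
  wukumupo → vukumupo   [unconditioned shift]
  vukumupo → vokomopo   [vowel merger]
  vokomopo (rule 3 does not apply)
  vokomopo → vohomopo   [unconditioned shift]
  vohomopo → vohumopo   [pre-nasal raising]
  giving Wishoe vohumopo.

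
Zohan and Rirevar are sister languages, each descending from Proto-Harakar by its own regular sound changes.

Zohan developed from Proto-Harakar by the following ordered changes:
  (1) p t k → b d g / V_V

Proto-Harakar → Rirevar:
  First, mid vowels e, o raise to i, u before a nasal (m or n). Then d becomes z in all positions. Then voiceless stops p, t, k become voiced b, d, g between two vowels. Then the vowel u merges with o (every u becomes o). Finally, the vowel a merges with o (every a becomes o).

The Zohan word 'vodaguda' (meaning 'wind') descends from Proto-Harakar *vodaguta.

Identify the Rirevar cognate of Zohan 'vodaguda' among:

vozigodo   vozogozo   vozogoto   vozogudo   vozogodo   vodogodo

Rirevar: *vodaguta > vozaguta > vozaguda > vozagoda > vozogodo  (by unconditioned shift, intervocalic voicing, vowel merger, vowel merger)

vozogodo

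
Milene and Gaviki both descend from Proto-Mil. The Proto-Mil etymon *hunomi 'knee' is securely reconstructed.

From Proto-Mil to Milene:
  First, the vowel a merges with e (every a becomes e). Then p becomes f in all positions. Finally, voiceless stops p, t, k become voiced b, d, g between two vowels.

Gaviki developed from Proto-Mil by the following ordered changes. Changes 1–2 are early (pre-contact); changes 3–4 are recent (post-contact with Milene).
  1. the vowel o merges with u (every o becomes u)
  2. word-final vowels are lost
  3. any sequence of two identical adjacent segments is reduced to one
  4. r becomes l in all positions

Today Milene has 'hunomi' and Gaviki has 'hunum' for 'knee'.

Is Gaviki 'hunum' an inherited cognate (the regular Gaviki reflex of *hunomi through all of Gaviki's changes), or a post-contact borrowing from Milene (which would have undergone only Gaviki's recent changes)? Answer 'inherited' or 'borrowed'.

If inherited, *hunomi would pass through all of Gaviki's changes:
Gaviki: *hunomi > hunumi > hunum  (by vowel merger, apocope)
If borrowed from Milene 'hunomi' after the early changes, it would undergo only the recent ones:
  rule 3 (degemination): no change (hunomi)
  rule 4 (unconditioned shift): no change (hunomi)
  ⇒ as a loan: hunomi
Gaviki 'hunum' matches the inherited outcome exactly, so it is an inherited cognate, not a loan.

inherited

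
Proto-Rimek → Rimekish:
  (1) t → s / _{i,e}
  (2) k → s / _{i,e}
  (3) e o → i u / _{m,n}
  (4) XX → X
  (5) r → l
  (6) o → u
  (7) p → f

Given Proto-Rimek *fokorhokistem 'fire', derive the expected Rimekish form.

Rimekish: start from *fokorhokistem.
  rule 1 (palatalisation): fokorhokistem → fokorhokissem
  rule 2 (palatalisation): fokorhokissem → fokorhosissem
  rule 3 (pre-nasal raising): fokorhosissem → fokorhosissim
  rule 4 (degemination): fokorhosissim → fokorhosisim
  rule 5 (unconditioned shift): fokorhosisim → fokolhosisim
  rule 6 (vowel merger): fokolhosisim → fukulhusisim
  rule 7: no change — fukulhusisim
  ⇒ Rimekish fukulhusisim

fukulhusisim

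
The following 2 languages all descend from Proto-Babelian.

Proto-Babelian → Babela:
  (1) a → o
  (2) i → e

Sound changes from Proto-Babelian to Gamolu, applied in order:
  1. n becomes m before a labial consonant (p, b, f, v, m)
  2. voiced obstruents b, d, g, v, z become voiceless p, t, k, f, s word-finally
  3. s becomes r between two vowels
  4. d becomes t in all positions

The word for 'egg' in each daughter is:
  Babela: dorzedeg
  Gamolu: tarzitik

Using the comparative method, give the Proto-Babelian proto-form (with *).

Position 5: Babela has e, Gamolu has i. Gamolu preserves i here (none of its changes turn any other segment into i), so the proto-segment is *i.
Position 8: Babela has g, Gamolu has k. Babela preserves g here (none of its changes turn any other segment into g), so the proto-segment is *g.
Verify the candidate proto-form against each daughter:
Babela: start from *darzidig.
  rule 1 (vowel merger): darzidig → dorzidig
  rule 2 (vowel merger): dorzidig → dorzedeg
  ⇒ Babela dorzedeg
Gamolu: start from *darzidig.
  rule 1: no change — darzidig
  rule 2 (final devoicing): darzidig → darzidik
  rule 3: no change — darzidik
  rule 4 (unconditioned shift): darzidik → tarzitik
  ⇒ Gamolu tarzitik
*darzidig is the unique common source.

*darzidig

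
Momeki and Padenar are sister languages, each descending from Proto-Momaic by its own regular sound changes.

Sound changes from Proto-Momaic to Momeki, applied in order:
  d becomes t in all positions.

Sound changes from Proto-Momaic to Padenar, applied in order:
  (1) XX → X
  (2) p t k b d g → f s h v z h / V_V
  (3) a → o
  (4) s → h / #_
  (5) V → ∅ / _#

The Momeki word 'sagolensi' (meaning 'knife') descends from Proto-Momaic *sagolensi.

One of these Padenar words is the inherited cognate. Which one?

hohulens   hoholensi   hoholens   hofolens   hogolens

Padenar: *sagolensi > saholensi > soholensi > hoholensi > hoholens  (by intervocalic lenition, vowel merger, debuccalisation, apocope)
Among the options, 'hoholens' alone shows every Padenar change applied in order.

hoholens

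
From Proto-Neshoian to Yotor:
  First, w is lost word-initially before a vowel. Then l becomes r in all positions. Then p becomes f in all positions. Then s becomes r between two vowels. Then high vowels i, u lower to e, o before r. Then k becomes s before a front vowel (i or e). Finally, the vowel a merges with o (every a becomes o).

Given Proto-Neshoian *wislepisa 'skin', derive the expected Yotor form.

isrefero

Yotor: start from *wislepisa.
  rule 1 (glide loss): wislepisa → islepisa
  rule 2 (unconditioned shift): islepisa → isrepisa
  rule 3 (unconditioned shift): isrepisa → isrefisa
  rule 4 (rhotacism): isrefisa → isrefira
  rule 5 (pre-rhotic lowering): isrefira → isrefera
  rule 6: no change — isrefera
  rule 7 (vowel merger): isrefera → isrefero
  ⇒ Yotor isrefero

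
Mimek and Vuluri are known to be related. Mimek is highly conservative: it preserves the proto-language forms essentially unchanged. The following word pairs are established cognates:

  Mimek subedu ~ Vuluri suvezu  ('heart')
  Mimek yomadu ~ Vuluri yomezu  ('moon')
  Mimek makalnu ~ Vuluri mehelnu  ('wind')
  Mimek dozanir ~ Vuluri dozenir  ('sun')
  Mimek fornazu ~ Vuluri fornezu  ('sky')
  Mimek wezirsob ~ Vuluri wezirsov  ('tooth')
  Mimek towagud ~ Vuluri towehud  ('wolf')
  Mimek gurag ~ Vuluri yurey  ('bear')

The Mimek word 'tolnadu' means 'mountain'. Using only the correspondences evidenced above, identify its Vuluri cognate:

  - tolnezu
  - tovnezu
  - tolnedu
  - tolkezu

tolnezu

yomadu ~ yomezu, makalnu ~ mehelnu — Mimek a corresponds to Vuluri e after a consonant, before a consonant other than r, m, n, p, b, f, v.
subedu ~ suvezu, yomadu ~ yomezu — Mimek d corresponds to Vuluri z between vowels (before a back vowel).
Applying these to Mimek 'tolnadu':
  tolnadu → tolnedu   (a→e after a consonant, before a consonant other than r, m, n, p, b, f, v)
  tolnedu → tolnezu   (d→z between vowels (before a back vowel))
So the Vuluri cognate is 'tolnezu'.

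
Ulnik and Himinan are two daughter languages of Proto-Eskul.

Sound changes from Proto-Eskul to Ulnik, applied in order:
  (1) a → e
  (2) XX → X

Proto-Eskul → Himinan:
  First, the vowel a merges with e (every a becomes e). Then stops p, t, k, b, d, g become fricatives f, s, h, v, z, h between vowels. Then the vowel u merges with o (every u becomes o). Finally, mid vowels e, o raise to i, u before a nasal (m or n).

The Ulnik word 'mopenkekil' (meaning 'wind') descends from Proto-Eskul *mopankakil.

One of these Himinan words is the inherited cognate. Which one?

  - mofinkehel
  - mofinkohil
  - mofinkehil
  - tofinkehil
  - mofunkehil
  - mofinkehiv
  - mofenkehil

Himinan: start from *mopankakil.
  rule 1 (vowel merger): mopankakil → mopenkekil
  rule 2 (intervocalic lenition): mopenkekil → mofenkehil
  rule 3: no change — mofenkehil
  rule 4 (pre-nasal raising): mofenkehil → mofinkehil
  ⇒ Himinan mofinkehil
Among the options, 'mofinkehil' alone shows every Himinan change applied in order.

mofinkehil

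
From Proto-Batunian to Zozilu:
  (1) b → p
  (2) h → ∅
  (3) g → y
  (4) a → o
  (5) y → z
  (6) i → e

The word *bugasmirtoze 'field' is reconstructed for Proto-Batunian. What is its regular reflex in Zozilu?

puzosmertoze

Zozilu: *bugasmirtoze > pugasmirtoze > puyasmirtoze > puyosmirtoze > puzosmirtoze > puzosmertoze  (by unconditioned shift, unconditioned shift, vowel merger, unconditioned shift, vowel merger)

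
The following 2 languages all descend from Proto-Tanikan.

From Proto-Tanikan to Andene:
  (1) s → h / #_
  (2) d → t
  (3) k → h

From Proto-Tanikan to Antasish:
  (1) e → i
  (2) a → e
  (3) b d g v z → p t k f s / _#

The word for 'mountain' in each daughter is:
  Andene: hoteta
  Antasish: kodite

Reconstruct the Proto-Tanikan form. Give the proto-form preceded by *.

*kodeta

Position 6: Andene has a, Antasish has e. Andene preserves a here (none of its changes turn any other segment into a), so the proto-segment is *a.
Position 1: Andene has h, Antasish has k. Taking the neighbouring segments as reconstructed: Andene h could go back to *k or *s or *h; Antasish k can only go back to *k — the one source consistent with every daughter is *k.
Position 4: Andene has e, Antasish has i. Andene preserves e here (none of its changes turn any other segment into e), so the proto-segment is *e.
Continuing position by position gives *kodeta; check it forward:
Andene: *kodeta
  kodeta (rule 1 does not apply)
  kodeta → koteta   [unconditioned shift]
  koteta → hoteta   [unconditioned shift]
  giving Andene hoteta.
Antasish: *kodeta > kodita > kodite  (by vowel merger, vowel merger)
Only *kodeta yields all of Andene hoteta, Antasish kodite.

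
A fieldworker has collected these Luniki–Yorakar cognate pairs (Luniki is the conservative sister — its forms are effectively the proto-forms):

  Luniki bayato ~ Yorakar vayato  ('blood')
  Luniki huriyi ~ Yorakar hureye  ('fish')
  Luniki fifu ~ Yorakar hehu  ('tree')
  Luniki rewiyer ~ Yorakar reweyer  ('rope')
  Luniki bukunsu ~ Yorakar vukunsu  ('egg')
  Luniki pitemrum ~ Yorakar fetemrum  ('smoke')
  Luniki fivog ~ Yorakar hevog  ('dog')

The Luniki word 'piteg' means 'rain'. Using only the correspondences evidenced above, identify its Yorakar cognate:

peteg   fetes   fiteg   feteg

feteg

pitemrum ~ fetemrum — Luniki p corresponds to Yorakar f word-initially before a front vowel.
huriyi ~ hureye, rewiyer ~ reweyer — Luniki i corresponds to Yorakar e after a consonant, before a consonant other than r, m, n, p, b, f, v.
Applying these to Luniki 'piteg':
  piteg → fiteg   (p→f word-initially before a front vowel)
  fiteg → feteg   (i→e after a consonant, before a consonant other than r, m, n, p, b, f, v)
So the Yorakar cognate is 'feteg'.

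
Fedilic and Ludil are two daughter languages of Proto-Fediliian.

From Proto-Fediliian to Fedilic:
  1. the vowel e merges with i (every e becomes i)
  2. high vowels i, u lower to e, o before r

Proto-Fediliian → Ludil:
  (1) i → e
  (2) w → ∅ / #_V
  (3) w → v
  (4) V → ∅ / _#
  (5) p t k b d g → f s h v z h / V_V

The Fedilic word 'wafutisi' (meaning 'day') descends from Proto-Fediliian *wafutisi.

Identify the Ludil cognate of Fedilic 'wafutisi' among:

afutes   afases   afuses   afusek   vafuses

Ludil: *wafutisi
  wafutisi → wafutese   [vowel merger]
  wafutese → afutese   [glide loss]
  afutese (rule 3 does not apply)
  afutese → afutes   [apocope]
  afutes → afuses   [intervocalic lenition]
  giving Ludil afuses.

afuses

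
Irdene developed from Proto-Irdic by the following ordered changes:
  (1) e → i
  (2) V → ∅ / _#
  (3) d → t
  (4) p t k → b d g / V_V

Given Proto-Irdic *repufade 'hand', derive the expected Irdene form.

Irdene: *repufade > ripufadi > ripufad > ripufat > ribufat  (by vowel merger, apocope, unconditioned shift, intervocalic voicing)

ribufat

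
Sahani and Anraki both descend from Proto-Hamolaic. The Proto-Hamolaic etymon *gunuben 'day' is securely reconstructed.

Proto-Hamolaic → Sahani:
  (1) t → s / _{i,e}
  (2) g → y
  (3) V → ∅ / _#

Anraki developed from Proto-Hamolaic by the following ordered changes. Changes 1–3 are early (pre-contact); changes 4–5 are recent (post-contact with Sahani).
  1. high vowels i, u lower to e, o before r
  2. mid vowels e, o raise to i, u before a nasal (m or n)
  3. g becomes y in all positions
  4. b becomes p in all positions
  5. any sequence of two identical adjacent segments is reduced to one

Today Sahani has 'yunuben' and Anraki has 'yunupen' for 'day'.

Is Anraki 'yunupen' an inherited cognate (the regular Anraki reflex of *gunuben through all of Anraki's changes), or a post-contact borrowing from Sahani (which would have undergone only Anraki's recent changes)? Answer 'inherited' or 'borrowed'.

borrowed

If inherited, *gunuben would pass through all of Anraki's changes:
Anraki: *gunuben
  gunuben (rule 1 does not apply)
  gunuben → gunubin   [pre-nasal raising]
  gunubin → yunubin   [unconditioned shift]
  yunubin → yunupin   [unconditioned shift]
  yunupin (rule 5 does not apply)
  giving Anraki yunupin.
If borrowed from Sahani 'yunuben' after the early changes, it would undergo only the recent ones:
  rule 4 (unconditioned shift): yunuben → yunupen
  rule 5 (degemination): no change (yunupen)
  ⇒ as a loan: yunupen
Anraki 'yunupen' matches the loan outcome 'yunupen', not the inherited 'yunupin' — it skipped the early Anraki changes, so it was borrowed from Sahani.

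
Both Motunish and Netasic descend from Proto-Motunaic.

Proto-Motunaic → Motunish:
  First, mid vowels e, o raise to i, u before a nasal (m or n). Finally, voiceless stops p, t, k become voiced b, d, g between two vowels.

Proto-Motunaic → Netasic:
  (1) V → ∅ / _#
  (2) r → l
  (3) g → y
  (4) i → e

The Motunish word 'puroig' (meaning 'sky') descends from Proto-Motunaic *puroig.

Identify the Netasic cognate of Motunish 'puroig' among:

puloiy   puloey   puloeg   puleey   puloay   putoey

Netasic: start from *puroig.
  rule 1: no change — puroig
  rule 2 (unconditioned shift): puroig → puloig
  rule 3 (unconditioned shift): puloig → puloiy
  rule 4 (vowel merger): puloiy → puloey
  ⇒ Netasic puloey
Only 'puloey' matches the regular Netasic development of *puroig.

puloey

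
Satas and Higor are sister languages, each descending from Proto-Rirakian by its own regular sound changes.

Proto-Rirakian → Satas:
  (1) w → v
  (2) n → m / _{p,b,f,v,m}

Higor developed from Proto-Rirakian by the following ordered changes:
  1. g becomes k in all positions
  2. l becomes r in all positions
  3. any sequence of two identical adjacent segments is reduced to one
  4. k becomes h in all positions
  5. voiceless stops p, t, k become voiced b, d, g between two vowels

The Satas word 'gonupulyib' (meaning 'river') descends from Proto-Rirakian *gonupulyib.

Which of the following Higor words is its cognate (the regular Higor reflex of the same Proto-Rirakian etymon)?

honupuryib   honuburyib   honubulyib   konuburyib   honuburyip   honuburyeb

honuburyib

Higor: start from *gonupulyib.
  rule 1 (unconditioned shift): gonupulyib → konupulyib
  rule 2 (unconditioned shift): konupulyib → konupuryib
  rule 3: no change — konupuryib
  rule 4 (unconditioned shift): konupuryib → honupuryib
  rule 5 (intervocalic voicing): honupuryib → honuburyib
  ⇒ Higor honuburyib
Only 'honuburyib' matches the regular Higor development of *gonupulyib.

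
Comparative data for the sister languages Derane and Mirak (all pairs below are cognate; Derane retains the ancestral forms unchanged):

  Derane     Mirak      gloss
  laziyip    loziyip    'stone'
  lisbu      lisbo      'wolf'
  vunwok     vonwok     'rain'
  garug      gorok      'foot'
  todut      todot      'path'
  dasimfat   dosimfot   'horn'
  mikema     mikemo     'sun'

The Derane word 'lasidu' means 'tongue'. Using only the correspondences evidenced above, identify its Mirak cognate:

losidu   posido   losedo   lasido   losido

laziyip ~ loziyip, dasimfat ~ dosimfot — Derane a corresponds to Mirak o after a consonant, before a consonant other than r, m, n, p, b, f, v.
lisbu ~ lisbo — Derane u corresponds to Mirak o word-finally.
Applying these to Derane 'lasidu':
  lasidu → losidu   (a→o after a consonant, before a consonant other than r, m, n, p, b, f, v)
  losidu → losido   (u→o word-finally)
So the Mirak cognate is 'losido'.

losido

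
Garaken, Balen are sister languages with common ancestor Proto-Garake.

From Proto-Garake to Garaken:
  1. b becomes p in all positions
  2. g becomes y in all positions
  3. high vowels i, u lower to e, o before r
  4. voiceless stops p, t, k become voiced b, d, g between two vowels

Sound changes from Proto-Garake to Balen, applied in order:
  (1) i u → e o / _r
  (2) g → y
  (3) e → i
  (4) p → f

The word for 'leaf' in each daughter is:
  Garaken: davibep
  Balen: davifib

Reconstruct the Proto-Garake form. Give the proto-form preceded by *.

*davipeb

Position 6: Garaken has e, Balen has i. Taking the neighbouring segments as reconstructed: Garaken e can only go back to *e; Balen i could go back to *e or *i — the one source consistent with every daughter is *e.
Position 5: Garaken has b, Balen has f. Taking the neighbouring segments as reconstructed: Garaken b could go back to *p or *b; Balen f could go back to *p or *f — the one source consistent with every daughter is *p.
This points to *davipeb. Verify forward in each daughter:
Garaken: *davipeb > davipep > davibep  (by unconditioned shift, intervocalic voicing)
Balen: start from *davipeb.
  rule 1: no change — davipeb
  rule 2: no change — davipeb
  rule 3 (vowel merger): davipeb → davipib
  rule 4 (unconditioned shift): davipib → davifib
  ⇒ Balen davifib
*davipeb is the unique common source.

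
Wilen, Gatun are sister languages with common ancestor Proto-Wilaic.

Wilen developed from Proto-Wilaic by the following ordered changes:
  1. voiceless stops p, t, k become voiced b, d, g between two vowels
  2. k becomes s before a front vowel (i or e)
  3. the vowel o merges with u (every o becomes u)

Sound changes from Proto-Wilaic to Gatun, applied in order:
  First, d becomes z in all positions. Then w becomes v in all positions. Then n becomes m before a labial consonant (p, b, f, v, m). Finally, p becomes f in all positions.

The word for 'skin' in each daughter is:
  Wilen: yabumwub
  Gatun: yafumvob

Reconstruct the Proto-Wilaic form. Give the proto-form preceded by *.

*yapumwob

Position 6: Wilen has w, Gatun has v. Wilen preserves w here (none of its changes turn any other segment into w), so the proto-segment is *w.
Position 7: Wilen has u, Gatun has o. Gatun preserves o here (none of its changes turn any other segment into o), so the proto-segment is *o.
This points to *yapumwob. Verify forward in each daughter:
Wilen: *yapumwob
  yapumwob → yabumwob   [intervocalic voicing]
  yabumwob (rule 2 does not apply)
  yabumwob → yabumwub   [vowel merger]
  giving Wilen yabumwub.
Gatun: start from *yapumwob.
  rule 1: no change — yapumwob
  rule 2 (unconditioned shift): yapumwob → yapumvob
  rule 3: no change — yapumvob
  rule 4 (unconditioned shift): yapumvob → yafumvob
  ⇒ Gatun yafumvob
No other proto-form is consistent with every reflex, so the reconstruction is *yapumwob.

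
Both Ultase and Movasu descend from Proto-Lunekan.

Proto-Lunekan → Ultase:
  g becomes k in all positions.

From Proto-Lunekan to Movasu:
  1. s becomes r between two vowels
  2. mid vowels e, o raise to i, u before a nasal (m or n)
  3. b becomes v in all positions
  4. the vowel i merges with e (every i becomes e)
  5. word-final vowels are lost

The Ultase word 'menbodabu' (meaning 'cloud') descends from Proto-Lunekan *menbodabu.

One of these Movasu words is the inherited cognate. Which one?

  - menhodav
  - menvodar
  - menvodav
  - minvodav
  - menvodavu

Movasu: *menbodabu
  menbodabu (rule 1 does not apply)
  menbodabu → minbodabu   [pre-nasal raising]
  minbodabu → minvodavu   [unconditioned shift]
  minvodavu → menvodavu   [vowel merger]
  menvodavu → menvodav   [apocope]
  giving Movasu menvodav.
The other candidates each miss or misapply at least one Movasu change.

menvodav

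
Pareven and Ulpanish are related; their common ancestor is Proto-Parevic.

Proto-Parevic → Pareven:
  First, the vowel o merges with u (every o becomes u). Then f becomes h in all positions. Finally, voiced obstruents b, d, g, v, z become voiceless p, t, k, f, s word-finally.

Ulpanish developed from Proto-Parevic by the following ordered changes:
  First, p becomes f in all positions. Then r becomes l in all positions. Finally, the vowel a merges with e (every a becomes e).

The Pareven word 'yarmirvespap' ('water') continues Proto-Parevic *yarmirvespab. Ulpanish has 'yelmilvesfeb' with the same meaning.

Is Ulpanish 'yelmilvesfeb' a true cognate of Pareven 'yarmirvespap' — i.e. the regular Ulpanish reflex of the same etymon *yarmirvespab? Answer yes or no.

Derive the expected Ulpanish reflex of *yarmirvespab:
Ulpanish: start from *yarmirvespab.
  rule 1 (unconditioned shift): yarmirvespab → yarmirvesfab
  rule 2 (unconditioned shift): yarmirvesfab → yalmilvesfab
  rule 3 (vowel merger): yalmilvesfab → yelmilvesfeb
  ⇒ Ulpanish yelmilvesfeb
Ulpanish 'yelmilvesfeb' matches the regular reflex exactly, so the pair is cognate.

yes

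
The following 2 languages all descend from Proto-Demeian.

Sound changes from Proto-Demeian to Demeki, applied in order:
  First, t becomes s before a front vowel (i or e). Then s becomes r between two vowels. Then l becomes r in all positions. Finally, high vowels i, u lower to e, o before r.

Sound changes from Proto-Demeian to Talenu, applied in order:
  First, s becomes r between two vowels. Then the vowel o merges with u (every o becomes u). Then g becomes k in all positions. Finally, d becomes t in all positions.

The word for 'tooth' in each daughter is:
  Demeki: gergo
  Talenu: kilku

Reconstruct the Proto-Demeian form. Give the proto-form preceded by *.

*gilgo

Position 2: Demeki has e, Talenu has i. Talenu preserves i here (none of its changes turn any other segment into i), so the proto-segment is *i.
Position 1: Demeki has g, Talenu has k. Demeki preserves g here (none of its changes turn any other segment into g), so the proto-segment is *g.
Position 5: Demeki has o, Talenu has u. Taking the neighbouring segments as reconstructed: Demeki o can only go back to *o; Talenu u could go back to *o or *u — the one source consistent with every daughter is *o.
Continuing position by position gives *gilgo; check it forward:
Demeki: start from *gilgo.
  rule 1: no change — gilgo
  rule 2: no change — gilgo
  rule 3 (unconditioned shift): gilgo → girgo
  rule 4 (pre-rhotic lowering): girgo → gergo
  ⇒ Demeki gergo
Talenu: *gilgo
  gilgo (rule 1 does not apply)
  gilgo → gilgu   [vowel merger]
  gilgu → kilku   [unconditioned shift]
  kilku (rule 4 does not apply)
  giving Talenu kilku.
Only *gilgo yields all of Demeki gergo, Talenu kilku.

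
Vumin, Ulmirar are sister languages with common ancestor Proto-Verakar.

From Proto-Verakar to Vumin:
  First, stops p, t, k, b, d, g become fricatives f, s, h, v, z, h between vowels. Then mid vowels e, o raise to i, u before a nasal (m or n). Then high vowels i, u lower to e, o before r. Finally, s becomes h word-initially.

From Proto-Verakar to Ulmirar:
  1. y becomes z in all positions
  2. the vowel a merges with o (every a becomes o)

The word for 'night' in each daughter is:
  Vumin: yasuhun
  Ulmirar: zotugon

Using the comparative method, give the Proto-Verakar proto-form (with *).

*yatugon

Position 1: Vumin has y, Ulmirar has z. Vumin preserves y here (none of its changes turn any other segment into y), so the proto-segment is *y.
Position 6: Vumin has u, Ulmirar has o. Taking the neighbouring segments as reconstructed: Vumin u could go back to *o or *u; Ulmirar o could go back to *a or *o — the one source consistent with every daughter is *o.
Continuing position by position gives *yatugon; check it forward:
Vumin: *yatugon
  yatugon → yasuhon   [intervocalic lenition]
  yasuhon → yasuhun   [pre-nasal raising]
  yasuhun (rule 3 does not apply)
  yasuhun (rule 4 does not apply)
  giving Vumin yasuhun.
Ulmirar: *yatugon
  yatugon → zatugon   [unconditioned shift]
  zatugon → zotugon   [vowel merger]
  giving Ulmirar zotugon.
*yatugon is the unique common source.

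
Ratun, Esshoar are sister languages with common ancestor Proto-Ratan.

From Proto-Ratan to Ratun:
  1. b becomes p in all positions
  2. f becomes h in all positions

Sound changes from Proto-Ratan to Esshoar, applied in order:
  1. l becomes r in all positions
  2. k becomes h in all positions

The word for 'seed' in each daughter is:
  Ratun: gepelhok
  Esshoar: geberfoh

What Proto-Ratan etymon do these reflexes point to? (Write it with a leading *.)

Position 8: Ratun has k, Esshoar has h. Ratun preserves k here (none of its changes turn any other segment into k), so the proto-segment is *k.
Position 5: Ratun has l, Esshoar has r. Ratun preserves l here (none of its changes turn any other segment into l), so the proto-segment is *l.
Continuing position by position gives *gebelfok; check it forward:
Ratun: *gebelfok > gepelfok > gepelhok  (by unconditioned shift, unconditioned shift)
Esshoar: start from *gebelfok.
  rule 1 (unconditioned shift): gebelfok → geberfok
  rule 2 (unconditioned shift): geberfok → geberfoh
  ⇒ Esshoar geberfoh
Only *gebelfok yields all of Ratun gepelhok, Esshoar geberfoh.

*gebelfok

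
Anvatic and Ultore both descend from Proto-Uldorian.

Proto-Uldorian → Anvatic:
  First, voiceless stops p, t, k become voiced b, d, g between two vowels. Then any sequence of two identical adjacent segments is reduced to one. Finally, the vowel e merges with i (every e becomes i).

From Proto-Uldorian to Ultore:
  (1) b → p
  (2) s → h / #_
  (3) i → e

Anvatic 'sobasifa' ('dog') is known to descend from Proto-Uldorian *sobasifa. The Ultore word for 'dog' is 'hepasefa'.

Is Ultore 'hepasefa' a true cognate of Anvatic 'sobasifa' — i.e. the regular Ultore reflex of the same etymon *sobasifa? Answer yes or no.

Derive the expected Ultore reflex of *sobasifa:
Ultore: *sobasifa > sopasifa > hopasifa > hopasefa  (by unconditioned shift, debuccalisation, vowel merger)
The regular Ultore reflex would be 'hopasefa', but the attested form is 'hepasefa'. The correspondence is irregular, so they are not cognates (the Ultore form has a different source).

no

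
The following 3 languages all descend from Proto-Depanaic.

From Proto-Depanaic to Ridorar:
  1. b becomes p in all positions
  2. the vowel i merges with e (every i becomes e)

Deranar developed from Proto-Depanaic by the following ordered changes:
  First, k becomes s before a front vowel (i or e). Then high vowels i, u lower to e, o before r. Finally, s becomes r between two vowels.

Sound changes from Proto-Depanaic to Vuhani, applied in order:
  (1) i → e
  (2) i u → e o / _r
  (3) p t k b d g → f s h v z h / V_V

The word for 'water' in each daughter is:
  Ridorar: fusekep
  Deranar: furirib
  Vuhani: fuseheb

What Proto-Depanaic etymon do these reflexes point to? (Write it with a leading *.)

Position 6: Ridorar has e, Deranar has i, Vuhani has e. Deranar preserves i here (none of its changes turn any other segment into i), so the proto-segment is *i.
Position 3: Ridorar has s, Deranar has r, Vuhani has s. Ridorar preserves s here (none of its changes turn any other segment into s), so the proto-segment is *s.
Position 7: Ridorar has p, Deranar has b, Vuhani has b. Deranar preserves b here (none of its changes turn any other segment into b), so the proto-segment is *b.
Continuing position by position gives *fusikib; check it forward:
Ridorar: *fusikib
  fusikib → fusikip   [unconditioned shift]
  fusikip → fusekep   [vowel merger]
  giving Ridorar fusekep.
Deranar: start from *fusikib.
  rule 1 (palatalisation): fusikib → fusisib
  rule 2: no change — fusisib
  rule 3 (rhotacism): fusisib → furirib
  ⇒ Deranar furirib
Vuhani: *fusikib
  fusikib → fusekeb   [vowel merger]
  fusekeb (rule 2 does not apply)
  fusekeb → fuseheb   [intervocalic lenition]
  giving Vuhani fuseheb.
*fusikib is the unique common source.

*fusikib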